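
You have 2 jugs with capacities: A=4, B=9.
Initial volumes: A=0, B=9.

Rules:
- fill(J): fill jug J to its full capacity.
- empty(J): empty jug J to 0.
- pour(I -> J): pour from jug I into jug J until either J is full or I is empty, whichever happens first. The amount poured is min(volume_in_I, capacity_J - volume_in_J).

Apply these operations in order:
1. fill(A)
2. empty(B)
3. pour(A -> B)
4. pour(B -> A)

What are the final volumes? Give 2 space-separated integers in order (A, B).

Answer: 4 0

Derivation:
Step 1: fill(A) -> (A=4 B=9)
Step 2: empty(B) -> (A=4 B=0)
Step 3: pour(A -> B) -> (A=0 B=4)
Step 4: pour(B -> A) -> (A=4 B=0)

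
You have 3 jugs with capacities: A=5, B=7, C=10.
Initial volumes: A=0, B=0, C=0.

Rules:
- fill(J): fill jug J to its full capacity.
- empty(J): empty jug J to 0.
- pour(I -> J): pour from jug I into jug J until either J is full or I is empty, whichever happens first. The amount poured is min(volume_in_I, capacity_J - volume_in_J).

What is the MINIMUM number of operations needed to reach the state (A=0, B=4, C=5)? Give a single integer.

Answer: 6

Derivation:
BFS from (A=0, B=0, C=0). One shortest path:
  1. fill(B) -> (A=0 B=7 C=0)
  2. pour(B -> C) -> (A=0 B=0 C=7)
  3. fill(B) -> (A=0 B=7 C=7)
  4. pour(B -> C) -> (A=0 B=4 C=10)
  5. pour(C -> A) -> (A=5 B=4 C=5)
  6. empty(A) -> (A=0 B=4 C=5)
Reached target in 6 moves.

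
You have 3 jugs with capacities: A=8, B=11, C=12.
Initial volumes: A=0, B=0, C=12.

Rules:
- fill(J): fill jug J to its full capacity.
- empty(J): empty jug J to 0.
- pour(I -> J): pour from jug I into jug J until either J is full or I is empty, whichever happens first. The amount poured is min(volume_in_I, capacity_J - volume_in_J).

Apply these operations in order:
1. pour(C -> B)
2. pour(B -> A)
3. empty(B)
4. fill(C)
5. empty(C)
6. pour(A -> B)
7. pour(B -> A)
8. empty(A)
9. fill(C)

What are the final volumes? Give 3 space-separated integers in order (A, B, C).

Step 1: pour(C -> B) -> (A=0 B=11 C=1)
Step 2: pour(B -> A) -> (A=8 B=3 C=1)
Step 3: empty(B) -> (A=8 B=0 C=1)
Step 4: fill(C) -> (A=8 B=0 C=12)
Step 5: empty(C) -> (A=8 B=0 C=0)
Step 6: pour(A -> B) -> (A=0 B=8 C=0)
Step 7: pour(B -> A) -> (A=8 B=0 C=0)
Step 8: empty(A) -> (A=0 B=0 C=0)
Step 9: fill(C) -> (A=0 B=0 C=12)

Answer: 0 0 12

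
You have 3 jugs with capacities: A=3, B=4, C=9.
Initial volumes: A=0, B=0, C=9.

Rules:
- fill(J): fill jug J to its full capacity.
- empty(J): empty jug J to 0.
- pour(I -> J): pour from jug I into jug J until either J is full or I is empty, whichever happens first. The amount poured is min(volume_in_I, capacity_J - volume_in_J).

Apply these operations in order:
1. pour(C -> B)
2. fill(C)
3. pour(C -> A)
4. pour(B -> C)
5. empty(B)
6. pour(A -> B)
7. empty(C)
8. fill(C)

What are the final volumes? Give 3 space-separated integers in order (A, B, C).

Step 1: pour(C -> B) -> (A=0 B=4 C=5)
Step 2: fill(C) -> (A=0 B=4 C=9)
Step 3: pour(C -> A) -> (A=3 B=4 C=6)
Step 4: pour(B -> C) -> (A=3 B=1 C=9)
Step 5: empty(B) -> (A=3 B=0 C=9)
Step 6: pour(A -> B) -> (A=0 B=3 C=9)
Step 7: empty(C) -> (A=0 B=3 C=0)
Step 8: fill(C) -> (A=0 B=3 C=9)

Answer: 0 3 9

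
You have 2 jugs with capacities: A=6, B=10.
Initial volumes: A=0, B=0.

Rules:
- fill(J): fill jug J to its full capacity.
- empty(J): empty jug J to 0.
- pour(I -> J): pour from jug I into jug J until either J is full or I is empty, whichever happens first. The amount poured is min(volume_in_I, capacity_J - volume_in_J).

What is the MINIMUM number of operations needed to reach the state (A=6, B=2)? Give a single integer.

Answer: 7

Derivation:
BFS from (A=0, B=0). One shortest path:
  1. fill(A) -> (A=6 B=0)
  2. pour(A -> B) -> (A=0 B=6)
  3. fill(A) -> (A=6 B=6)
  4. pour(A -> B) -> (A=2 B=10)
  5. empty(B) -> (A=2 B=0)
  6. pour(A -> B) -> (A=0 B=2)
  7. fill(A) -> (A=6 B=2)
Reached target in 7 moves.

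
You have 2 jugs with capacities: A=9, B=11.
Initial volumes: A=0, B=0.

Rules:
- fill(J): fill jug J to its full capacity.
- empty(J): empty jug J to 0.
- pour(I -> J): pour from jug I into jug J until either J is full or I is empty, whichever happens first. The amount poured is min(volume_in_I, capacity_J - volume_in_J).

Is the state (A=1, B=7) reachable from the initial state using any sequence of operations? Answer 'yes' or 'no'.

Answer: no

Derivation:
BFS explored all 40 reachable states.
Reachable set includes: (0,0), (0,1), (0,2), (0,3), (0,4), (0,5), (0,6), (0,7), (0,8), (0,9), (0,10), (0,11) ...
Target (A=1, B=7) not in reachable set → no.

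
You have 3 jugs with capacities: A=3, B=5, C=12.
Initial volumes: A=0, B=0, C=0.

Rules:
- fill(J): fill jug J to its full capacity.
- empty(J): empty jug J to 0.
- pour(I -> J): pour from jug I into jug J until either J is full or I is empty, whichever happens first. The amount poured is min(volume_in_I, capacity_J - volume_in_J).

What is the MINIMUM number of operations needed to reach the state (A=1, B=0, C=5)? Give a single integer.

Answer: 5

Derivation:
BFS from (A=0, B=0, C=0). One shortest path:
  1. fill(A) -> (A=3 B=0 C=0)
  2. pour(A -> B) -> (A=0 B=3 C=0)
  3. fill(A) -> (A=3 B=3 C=0)
  4. pour(A -> B) -> (A=1 B=5 C=0)
  5. pour(B -> C) -> (A=1 B=0 C=5)
Reached target in 5 moves.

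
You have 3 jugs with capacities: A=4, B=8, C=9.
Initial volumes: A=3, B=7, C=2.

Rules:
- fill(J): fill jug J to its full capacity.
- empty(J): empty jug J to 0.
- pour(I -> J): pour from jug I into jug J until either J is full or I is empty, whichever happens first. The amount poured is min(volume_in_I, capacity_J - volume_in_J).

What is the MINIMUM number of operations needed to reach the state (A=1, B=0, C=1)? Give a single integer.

BFS from (A=3, B=7, C=2). One shortest path:
  1. empty(C) -> (A=3 B=7 C=0)
  2. pour(B -> C) -> (A=3 B=0 C=7)
  3. pour(A -> C) -> (A=1 B=0 C=9)
  4. pour(C -> B) -> (A=1 B=8 C=1)
  5. empty(B) -> (A=1 B=0 C=1)
Reached target in 5 moves.

Answer: 5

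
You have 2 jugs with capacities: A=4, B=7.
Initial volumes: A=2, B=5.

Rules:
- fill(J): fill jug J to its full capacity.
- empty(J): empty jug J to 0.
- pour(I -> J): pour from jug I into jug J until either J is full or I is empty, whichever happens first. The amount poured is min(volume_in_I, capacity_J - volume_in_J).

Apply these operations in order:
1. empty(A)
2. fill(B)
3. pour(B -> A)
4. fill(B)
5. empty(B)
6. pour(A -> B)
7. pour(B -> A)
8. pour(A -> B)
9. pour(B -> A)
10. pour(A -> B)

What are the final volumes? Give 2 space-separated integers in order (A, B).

Answer: 0 4

Derivation:
Step 1: empty(A) -> (A=0 B=5)
Step 2: fill(B) -> (A=0 B=7)
Step 3: pour(B -> A) -> (A=4 B=3)
Step 4: fill(B) -> (A=4 B=7)
Step 5: empty(B) -> (A=4 B=0)
Step 6: pour(A -> B) -> (A=0 B=4)
Step 7: pour(B -> A) -> (A=4 B=0)
Step 8: pour(A -> B) -> (A=0 B=4)
Step 9: pour(B -> A) -> (A=4 B=0)
Step 10: pour(A -> B) -> (A=0 B=4)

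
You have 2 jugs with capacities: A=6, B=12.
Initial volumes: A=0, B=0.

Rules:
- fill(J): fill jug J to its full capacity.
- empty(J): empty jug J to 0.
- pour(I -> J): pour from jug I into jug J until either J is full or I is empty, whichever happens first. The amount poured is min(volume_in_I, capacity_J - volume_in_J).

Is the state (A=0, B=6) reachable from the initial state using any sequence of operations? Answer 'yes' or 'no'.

BFS from (A=0, B=0):
  1. fill(A) -> (A=6 B=0)
  2. pour(A -> B) -> (A=0 B=6)
Target reached → yes.

Answer: yes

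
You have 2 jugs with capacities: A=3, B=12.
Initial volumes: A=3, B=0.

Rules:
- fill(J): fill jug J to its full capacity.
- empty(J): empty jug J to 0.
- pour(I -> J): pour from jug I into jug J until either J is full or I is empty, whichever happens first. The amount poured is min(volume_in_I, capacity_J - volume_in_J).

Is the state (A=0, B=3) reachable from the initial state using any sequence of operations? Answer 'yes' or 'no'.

Answer: yes

Derivation:
BFS from (A=3, B=0):
  1. pour(A -> B) -> (A=0 B=3)
Target reached → yes.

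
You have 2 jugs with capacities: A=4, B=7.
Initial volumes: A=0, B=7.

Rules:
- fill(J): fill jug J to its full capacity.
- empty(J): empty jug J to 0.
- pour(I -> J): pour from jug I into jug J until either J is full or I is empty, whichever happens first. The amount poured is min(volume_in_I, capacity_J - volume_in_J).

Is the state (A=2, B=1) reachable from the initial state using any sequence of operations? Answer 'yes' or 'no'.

BFS explored all 22 reachable states.
Reachable set includes: (0,0), (0,1), (0,2), (0,3), (0,4), (0,5), (0,6), (0,7), (1,0), (1,7), (2,0), (2,7) ...
Target (A=2, B=1) not in reachable set → no.

Answer: no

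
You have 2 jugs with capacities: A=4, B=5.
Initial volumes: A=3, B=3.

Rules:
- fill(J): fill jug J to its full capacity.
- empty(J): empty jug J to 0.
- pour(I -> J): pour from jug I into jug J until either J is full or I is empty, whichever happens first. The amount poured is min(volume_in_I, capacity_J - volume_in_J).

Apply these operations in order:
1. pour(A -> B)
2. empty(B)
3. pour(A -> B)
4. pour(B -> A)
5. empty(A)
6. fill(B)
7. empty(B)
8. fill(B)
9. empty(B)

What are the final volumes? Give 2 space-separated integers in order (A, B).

Answer: 0 0

Derivation:
Step 1: pour(A -> B) -> (A=1 B=5)
Step 2: empty(B) -> (A=1 B=0)
Step 3: pour(A -> B) -> (A=0 B=1)
Step 4: pour(B -> A) -> (A=1 B=0)
Step 5: empty(A) -> (A=0 B=0)
Step 6: fill(B) -> (A=0 B=5)
Step 7: empty(B) -> (A=0 B=0)
Step 8: fill(B) -> (A=0 B=5)
Step 9: empty(B) -> (A=0 B=0)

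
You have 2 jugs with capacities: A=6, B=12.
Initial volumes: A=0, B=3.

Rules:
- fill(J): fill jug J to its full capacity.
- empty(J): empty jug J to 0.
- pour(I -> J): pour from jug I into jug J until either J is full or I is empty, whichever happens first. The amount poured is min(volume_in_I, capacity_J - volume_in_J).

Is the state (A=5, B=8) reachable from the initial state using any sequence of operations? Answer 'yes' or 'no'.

BFS explored all 12 reachable states.
Reachable set includes: (0,0), (0,3), (0,6), (0,9), (0,12), (3,0), (3,12), (6,0), (6,3), (6,6), (6,9), (6,12)
Target (A=5, B=8) not in reachable set → no.

Answer: no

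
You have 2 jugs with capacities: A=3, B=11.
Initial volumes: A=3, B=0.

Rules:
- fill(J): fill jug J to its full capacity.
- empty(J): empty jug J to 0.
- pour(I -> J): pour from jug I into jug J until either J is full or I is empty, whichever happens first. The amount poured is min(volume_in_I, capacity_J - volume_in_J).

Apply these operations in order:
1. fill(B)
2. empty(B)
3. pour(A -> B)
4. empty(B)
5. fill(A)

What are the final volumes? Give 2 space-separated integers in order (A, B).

Answer: 3 0

Derivation:
Step 1: fill(B) -> (A=3 B=11)
Step 2: empty(B) -> (A=3 B=0)
Step 3: pour(A -> B) -> (A=0 B=3)
Step 4: empty(B) -> (A=0 B=0)
Step 5: fill(A) -> (A=3 B=0)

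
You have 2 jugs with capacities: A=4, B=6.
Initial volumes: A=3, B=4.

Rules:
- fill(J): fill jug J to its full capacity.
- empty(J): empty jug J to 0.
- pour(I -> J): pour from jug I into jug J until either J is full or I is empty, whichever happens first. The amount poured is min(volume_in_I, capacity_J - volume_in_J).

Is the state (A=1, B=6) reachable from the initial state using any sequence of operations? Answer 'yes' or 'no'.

BFS from (A=3, B=4):
  1. pour(A -> B) -> (A=1 B=6)
Target reached → yes.

Answer: yes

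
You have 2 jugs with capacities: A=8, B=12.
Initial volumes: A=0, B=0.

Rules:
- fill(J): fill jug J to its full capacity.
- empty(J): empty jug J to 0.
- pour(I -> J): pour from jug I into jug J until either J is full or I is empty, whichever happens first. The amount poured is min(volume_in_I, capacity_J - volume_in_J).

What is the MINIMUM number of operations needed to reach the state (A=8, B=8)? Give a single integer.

BFS from (A=0, B=0). One shortest path:
  1. fill(A) -> (A=8 B=0)
  2. pour(A -> B) -> (A=0 B=8)
  3. fill(A) -> (A=8 B=8)
Reached target in 3 moves.

Answer: 3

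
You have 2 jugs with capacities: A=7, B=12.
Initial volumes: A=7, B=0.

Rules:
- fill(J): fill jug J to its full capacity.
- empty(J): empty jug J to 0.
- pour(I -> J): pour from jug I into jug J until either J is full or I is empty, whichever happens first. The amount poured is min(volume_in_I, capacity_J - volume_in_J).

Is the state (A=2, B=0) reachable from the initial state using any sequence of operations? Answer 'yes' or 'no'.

BFS from (A=7, B=0):
  1. pour(A -> B) -> (A=0 B=7)
  2. fill(A) -> (A=7 B=7)
  3. pour(A -> B) -> (A=2 B=12)
  4. empty(B) -> (A=2 B=0)
Target reached → yes.

Answer: yes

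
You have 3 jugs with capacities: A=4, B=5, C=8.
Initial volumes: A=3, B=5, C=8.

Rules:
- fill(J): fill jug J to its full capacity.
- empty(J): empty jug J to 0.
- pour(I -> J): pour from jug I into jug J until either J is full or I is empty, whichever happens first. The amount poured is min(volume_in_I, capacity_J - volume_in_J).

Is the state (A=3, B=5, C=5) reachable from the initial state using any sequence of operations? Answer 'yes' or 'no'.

Answer: yes

Derivation:
BFS from (A=3, B=5, C=8):
  1. empty(C) -> (A=3 B=5 C=0)
  2. pour(B -> C) -> (A=3 B=0 C=5)
  3. fill(B) -> (A=3 B=5 C=5)
Target reached → yes.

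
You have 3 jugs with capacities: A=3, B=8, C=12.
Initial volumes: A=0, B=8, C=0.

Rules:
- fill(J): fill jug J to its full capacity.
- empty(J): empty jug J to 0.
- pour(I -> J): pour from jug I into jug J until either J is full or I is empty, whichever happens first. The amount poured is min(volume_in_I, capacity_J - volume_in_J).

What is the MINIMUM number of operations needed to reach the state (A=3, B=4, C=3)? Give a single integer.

BFS from (A=0, B=8, C=0). One shortest path:
  1. fill(A) -> (A=3 B=8 C=0)
  2. pour(B -> C) -> (A=3 B=0 C=8)
  3. fill(B) -> (A=3 B=8 C=8)
  4. pour(B -> C) -> (A=3 B=4 C=12)
  5. empty(C) -> (A=3 B=4 C=0)
  6. pour(A -> C) -> (A=0 B=4 C=3)
  7. fill(A) -> (A=3 B=4 C=3)
Reached target in 7 moves.

Answer: 7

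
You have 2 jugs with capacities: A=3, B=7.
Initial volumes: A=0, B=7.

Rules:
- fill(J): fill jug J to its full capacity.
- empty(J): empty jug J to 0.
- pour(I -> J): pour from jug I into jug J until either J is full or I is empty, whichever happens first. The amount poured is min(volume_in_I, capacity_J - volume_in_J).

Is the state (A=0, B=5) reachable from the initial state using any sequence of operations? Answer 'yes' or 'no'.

BFS from (A=0, B=7):
  1. pour(B -> A) -> (A=3 B=4)
  2. empty(A) -> (A=0 B=4)
  3. pour(B -> A) -> (A=3 B=1)
  4. empty(A) -> (A=0 B=1)
  5. pour(B -> A) -> (A=1 B=0)
  6. fill(B) -> (A=1 B=7)
  7. pour(B -> A) -> (A=3 B=5)
  8. empty(A) -> (A=0 B=5)
Target reached → yes.

Answer: yes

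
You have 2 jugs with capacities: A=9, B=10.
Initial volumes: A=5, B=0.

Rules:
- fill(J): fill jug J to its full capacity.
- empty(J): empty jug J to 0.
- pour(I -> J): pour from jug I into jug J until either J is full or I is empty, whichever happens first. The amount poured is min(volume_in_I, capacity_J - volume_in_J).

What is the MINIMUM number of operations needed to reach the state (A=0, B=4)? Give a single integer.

Answer: 5

Derivation:
BFS from (A=5, B=0). One shortest path:
  1. pour(A -> B) -> (A=0 B=5)
  2. fill(A) -> (A=9 B=5)
  3. pour(A -> B) -> (A=4 B=10)
  4. empty(B) -> (A=4 B=0)
  5. pour(A -> B) -> (A=0 B=4)
Reached target in 5 moves.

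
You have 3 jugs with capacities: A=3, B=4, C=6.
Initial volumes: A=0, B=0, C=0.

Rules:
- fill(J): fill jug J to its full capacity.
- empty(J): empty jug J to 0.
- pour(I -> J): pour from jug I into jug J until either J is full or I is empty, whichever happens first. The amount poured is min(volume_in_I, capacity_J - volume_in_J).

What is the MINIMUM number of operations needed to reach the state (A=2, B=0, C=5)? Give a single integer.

BFS from (A=0, B=0, C=0). One shortest path:
  1. fill(A) -> (A=3 B=0 C=0)
  2. fill(B) -> (A=3 B=4 C=0)
  3. pour(B -> C) -> (A=3 B=0 C=4)
  4. pour(A -> B) -> (A=0 B=3 C=4)
  5. pour(C -> A) -> (A=3 B=3 C=1)
  6. pour(A -> B) -> (A=2 B=4 C=1)
  7. pour(B -> C) -> (A=2 B=0 C=5)
Reached target in 7 moves.

Answer: 7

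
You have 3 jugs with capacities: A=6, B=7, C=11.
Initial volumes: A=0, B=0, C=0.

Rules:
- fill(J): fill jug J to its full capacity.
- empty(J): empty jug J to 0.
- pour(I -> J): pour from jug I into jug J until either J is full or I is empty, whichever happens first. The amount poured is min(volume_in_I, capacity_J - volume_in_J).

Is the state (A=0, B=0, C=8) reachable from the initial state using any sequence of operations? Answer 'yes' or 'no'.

BFS from (A=0, B=0, C=0):
  1. fill(B) -> (A=0 B=7 C=0)
  2. pour(B -> A) -> (A=6 B=1 C=0)
  3. empty(A) -> (A=0 B=1 C=0)
  4. pour(B -> C) -> (A=0 B=0 C=1)
  5. fill(B) -> (A=0 B=7 C=1)
  6. pour(B -> C) -> (A=0 B=0 C=8)
Target reached → yes.

Answer: yes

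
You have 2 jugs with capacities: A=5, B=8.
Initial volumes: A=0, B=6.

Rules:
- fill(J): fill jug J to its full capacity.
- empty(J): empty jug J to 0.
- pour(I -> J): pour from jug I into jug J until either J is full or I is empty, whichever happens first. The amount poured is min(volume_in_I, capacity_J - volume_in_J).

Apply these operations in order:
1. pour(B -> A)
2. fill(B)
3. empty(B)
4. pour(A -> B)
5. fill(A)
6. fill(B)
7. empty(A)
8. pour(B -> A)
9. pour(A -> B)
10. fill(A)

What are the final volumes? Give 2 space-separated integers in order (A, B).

Step 1: pour(B -> A) -> (A=5 B=1)
Step 2: fill(B) -> (A=5 B=8)
Step 3: empty(B) -> (A=5 B=0)
Step 4: pour(A -> B) -> (A=0 B=5)
Step 5: fill(A) -> (A=5 B=5)
Step 6: fill(B) -> (A=5 B=8)
Step 7: empty(A) -> (A=0 B=8)
Step 8: pour(B -> A) -> (A=5 B=3)
Step 9: pour(A -> B) -> (A=0 B=8)
Step 10: fill(A) -> (A=5 B=8)

Answer: 5 8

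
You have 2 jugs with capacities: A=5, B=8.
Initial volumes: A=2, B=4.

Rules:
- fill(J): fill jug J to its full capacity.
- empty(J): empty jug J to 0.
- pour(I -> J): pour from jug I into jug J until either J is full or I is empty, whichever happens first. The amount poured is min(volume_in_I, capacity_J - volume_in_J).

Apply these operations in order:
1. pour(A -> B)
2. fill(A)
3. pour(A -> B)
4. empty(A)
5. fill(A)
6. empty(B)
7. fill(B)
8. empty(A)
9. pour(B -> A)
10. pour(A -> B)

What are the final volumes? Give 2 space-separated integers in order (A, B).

Answer: 0 8

Derivation:
Step 1: pour(A -> B) -> (A=0 B=6)
Step 2: fill(A) -> (A=5 B=6)
Step 3: pour(A -> B) -> (A=3 B=8)
Step 4: empty(A) -> (A=0 B=8)
Step 5: fill(A) -> (A=5 B=8)
Step 6: empty(B) -> (A=5 B=0)
Step 7: fill(B) -> (A=5 B=8)
Step 8: empty(A) -> (A=0 B=8)
Step 9: pour(B -> A) -> (A=5 B=3)
Step 10: pour(A -> B) -> (A=0 B=8)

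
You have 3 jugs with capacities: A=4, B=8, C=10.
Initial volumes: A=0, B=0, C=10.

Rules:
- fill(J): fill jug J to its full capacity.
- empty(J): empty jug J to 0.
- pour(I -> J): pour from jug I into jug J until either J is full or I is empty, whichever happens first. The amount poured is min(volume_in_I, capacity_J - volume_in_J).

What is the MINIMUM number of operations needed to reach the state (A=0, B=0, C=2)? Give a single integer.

BFS from (A=0, B=0, C=10). One shortest path:
  1. pour(C -> B) -> (A=0 B=8 C=2)
  2. empty(B) -> (A=0 B=0 C=2)
Reached target in 2 moves.

Answer: 2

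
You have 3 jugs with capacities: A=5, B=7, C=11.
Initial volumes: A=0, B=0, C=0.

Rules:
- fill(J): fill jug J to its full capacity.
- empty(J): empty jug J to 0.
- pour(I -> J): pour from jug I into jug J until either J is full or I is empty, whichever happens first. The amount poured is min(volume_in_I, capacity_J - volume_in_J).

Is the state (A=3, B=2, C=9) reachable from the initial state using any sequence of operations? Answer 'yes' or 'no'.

Answer: no

Derivation:
BFS explored all 336 reachable states.
Reachable set includes: (0,0,0), (0,0,1), (0,0,2), (0,0,3), (0,0,4), (0,0,5), (0,0,6), (0,0,7), (0,0,8), (0,0,9), (0,0,10), (0,0,11) ...
Target (A=3, B=2, C=9) not in reachable set → no.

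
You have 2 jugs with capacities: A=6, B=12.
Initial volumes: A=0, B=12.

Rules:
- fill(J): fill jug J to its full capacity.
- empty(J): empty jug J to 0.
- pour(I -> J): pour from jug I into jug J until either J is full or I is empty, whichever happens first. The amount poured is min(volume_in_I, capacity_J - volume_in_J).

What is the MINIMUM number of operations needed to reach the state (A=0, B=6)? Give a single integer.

Answer: 2

Derivation:
BFS from (A=0, B=12). One shortest path:
  1. pour(B -> A) -> (A=6 B=6)
  2. empty(A) -> (A=0 B=6)
Reached target in 2 moves.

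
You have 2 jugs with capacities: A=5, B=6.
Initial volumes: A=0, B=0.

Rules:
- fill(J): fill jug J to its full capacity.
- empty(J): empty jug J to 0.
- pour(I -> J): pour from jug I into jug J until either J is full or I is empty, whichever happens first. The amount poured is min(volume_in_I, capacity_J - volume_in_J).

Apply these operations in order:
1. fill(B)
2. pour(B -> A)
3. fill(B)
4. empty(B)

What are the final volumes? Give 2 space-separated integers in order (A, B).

Answer: 5 0

Derivation:
Step 1: fill(B) -> (A=0 B=6)
Step 2: pour(B -> A) -> (A=5 B=1)
Step 3: fill(B) -> (A=5 B=6)
Step 4: empty(B) -> (A=5 B=0)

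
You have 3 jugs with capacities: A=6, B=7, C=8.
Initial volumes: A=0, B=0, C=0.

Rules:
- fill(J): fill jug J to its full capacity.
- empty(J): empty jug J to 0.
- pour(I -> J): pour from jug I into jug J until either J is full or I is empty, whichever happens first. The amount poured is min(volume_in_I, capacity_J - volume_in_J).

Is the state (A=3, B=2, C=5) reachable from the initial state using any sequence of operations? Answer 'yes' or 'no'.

Answer: no

Derivation:
BFS explored all 294 reachable states.
Reachable set includes: (0,0,0), (0,0,1), (0,0,2), (0,0,3), (0,0,4), (0,0,5), (0,0,6), (0,0,7), (0,0,8), (0,1,0), (0,1,1), (0,1,2) ...
Target (A=3, B=2, C=5) not in reachable set → no.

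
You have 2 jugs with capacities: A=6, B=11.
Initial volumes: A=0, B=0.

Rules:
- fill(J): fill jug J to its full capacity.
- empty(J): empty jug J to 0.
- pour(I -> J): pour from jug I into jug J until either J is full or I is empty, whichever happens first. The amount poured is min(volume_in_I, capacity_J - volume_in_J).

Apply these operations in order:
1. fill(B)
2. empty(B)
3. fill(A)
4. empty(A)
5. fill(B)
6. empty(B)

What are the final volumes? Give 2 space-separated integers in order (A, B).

Answer: 0 0

Derivation:
Step 1: fill(B) -> (A=0 B=11)
Step 2: empty(B) -> (A=0 B=0)
Step 3: fill(A) -> (A=6 B=0)
Step 4: empty(A) -> (A=0 B=0)
Step 5: fill(B) -> (A=0 B=11)
Step 6: empty(B) -> (A=0 B=0)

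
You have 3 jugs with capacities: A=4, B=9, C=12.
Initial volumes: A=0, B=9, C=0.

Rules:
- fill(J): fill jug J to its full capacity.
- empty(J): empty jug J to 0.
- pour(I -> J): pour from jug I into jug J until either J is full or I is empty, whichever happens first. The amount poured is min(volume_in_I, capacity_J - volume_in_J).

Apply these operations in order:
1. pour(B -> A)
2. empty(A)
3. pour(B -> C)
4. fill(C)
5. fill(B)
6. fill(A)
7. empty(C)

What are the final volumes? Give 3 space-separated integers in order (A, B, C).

Step 1: pour(B -> A) -> (A=4 B=5 C=0)
Step 2: empty(A) -> (A=0 B=5 C=0)
Step 3: pour(B -> C) -> (A=0 B=0 C=5)
Step 4: fill(C) -> (A=0 B=0 C=12)
Step 5: fill(B) -> (A=0 B=9 C=12)
Step 6: fill(A) -> (A=4 B=9 C=12)
Step 7: empty(C) -> (A=4 B=9 C=0)

Answer: 4 9 0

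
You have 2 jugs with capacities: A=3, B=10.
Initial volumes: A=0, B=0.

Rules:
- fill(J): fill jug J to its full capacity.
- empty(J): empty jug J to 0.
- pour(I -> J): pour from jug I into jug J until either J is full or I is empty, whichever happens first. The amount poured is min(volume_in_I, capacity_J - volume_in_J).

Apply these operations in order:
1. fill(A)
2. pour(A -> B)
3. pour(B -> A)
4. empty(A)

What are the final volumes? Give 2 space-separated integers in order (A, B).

Answer: 0 0

Derivation:
Step 1: fill(A) -> (A=3 B=0)
Step 2: pour(A -> B) -> (A=0 B=3)
Step 3: pour(B -> A) -> (A=3 B=0)
Step 4: empty(A) -> (A=0 B=0)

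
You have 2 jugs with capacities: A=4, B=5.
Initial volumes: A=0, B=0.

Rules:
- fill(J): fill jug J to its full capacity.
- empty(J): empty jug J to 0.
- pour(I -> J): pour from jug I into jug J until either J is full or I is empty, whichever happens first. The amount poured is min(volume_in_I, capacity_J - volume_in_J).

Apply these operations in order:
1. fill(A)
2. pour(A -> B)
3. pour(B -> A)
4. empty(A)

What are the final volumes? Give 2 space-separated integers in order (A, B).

Answer: 0 0

Derivation:
Step 1: fill(A) -> (A=4 B=0)
Step 2: pour(A -> B) -> (A=0 B=4)
Step 3: pour(B -> A) -> (A=4 B=0)
Step 4: empty(A) -> (A=0 B=0)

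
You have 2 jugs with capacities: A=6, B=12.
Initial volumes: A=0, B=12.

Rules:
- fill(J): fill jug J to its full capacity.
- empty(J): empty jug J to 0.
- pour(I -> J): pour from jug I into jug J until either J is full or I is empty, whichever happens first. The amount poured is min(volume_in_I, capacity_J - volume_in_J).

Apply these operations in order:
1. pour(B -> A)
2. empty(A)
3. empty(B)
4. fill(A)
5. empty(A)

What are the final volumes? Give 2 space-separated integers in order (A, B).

Step 1: pour(B -> A) -> (A=6 B=6)
Step 2: empty(A) -> (A=0 B=6)
Step 3: empty(B) -> (A=0 B=0)
Step 4: fill(A) -> (A=6 B=0)
Step 5: empty(A) -> (A=0 B=0)

Answer: 0 0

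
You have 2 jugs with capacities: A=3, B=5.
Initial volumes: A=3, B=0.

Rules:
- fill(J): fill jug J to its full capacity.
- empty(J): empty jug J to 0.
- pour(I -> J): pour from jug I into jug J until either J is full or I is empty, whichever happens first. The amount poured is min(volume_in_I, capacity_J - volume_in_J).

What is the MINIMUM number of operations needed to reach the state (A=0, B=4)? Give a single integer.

Answer: 7

Derivation:
BFS from (A=3, B=0). One shortest path:
  1. pour(A -> B) -> (A=0 B=3)
  2. fill(A) -> (A=3 B=3)
  3. pour(A -> B) -> (A=1 B=5)
  4. empty(B) -> (A=1 B=0)
  5. pour(A -> B) -> (A=0 B=1)
  6. fill(A) -> (A=3 B=1)
  7. pour(A -> B) -> (A=0 B=4)
Reached target in 7 moves.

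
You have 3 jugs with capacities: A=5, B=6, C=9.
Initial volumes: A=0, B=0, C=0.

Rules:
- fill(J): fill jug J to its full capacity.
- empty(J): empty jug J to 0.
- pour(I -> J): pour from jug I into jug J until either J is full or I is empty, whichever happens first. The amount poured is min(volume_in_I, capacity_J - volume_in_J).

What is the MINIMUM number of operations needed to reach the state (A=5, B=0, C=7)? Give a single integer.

BFS from (A=0, B=0, C=0). One shortest path:
  1. fill(B) -> (A=0 B=6 C=0)
  2. pour(B -> A) -> (A=5 B=1 C=0)
  3. pour(B -> C) -> (A=5 B=0 C=1)
  4. fill(B) -> (A=5 B=6 C=1)
  5. pour(B -> C) -> (A=5 B=0 C=7)
Reached target in 5 moves.

Answer: 5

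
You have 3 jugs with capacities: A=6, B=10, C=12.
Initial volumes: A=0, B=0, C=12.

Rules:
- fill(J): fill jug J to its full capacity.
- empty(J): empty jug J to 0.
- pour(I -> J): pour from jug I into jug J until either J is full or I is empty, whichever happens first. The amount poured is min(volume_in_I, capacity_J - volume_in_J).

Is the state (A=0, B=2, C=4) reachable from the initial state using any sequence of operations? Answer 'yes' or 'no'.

Answer: yes

Derivation:
BFS from (A=0, B=0, C=12):
  1. pour(C -> B) -> (A=0 B=10 C=2)
  2. pour(B -> A) -> (A=6 B=4 C=2)
  3. empty(A) -> (A=0 B=4 C=2)
  4. pour(B -> A) -> (A=4 B=0 C=2)
  5. pour(C -> B) -> (A=4 B=2 C=0)
  6. pour(A -> C) -> (A=0 B=2 C=4)
Target reached → yes.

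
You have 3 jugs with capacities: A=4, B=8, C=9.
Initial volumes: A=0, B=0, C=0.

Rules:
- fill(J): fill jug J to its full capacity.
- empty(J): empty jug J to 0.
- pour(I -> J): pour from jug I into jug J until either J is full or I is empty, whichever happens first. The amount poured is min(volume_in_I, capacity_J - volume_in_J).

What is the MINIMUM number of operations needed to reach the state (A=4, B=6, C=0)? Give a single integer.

Answer: 7

Derivation:
BFS from (A=0, B=0, C=0). One shortest path:
  1. fill(C) -> (A=0 B=0 C=9)
  2. pour(C -> A) -> (A=4 B=0 C=5)
  3. pour(C -> B) -> (A=4 B=5 C=0)
  4. fill(C) -> (A=4 B=5 C=9)
  5. pour(C -> B) -> (A=4 B=8 C=6)
  6. empty(B) -> (A=4 B=0 C=6)
  7. pour(C -> B) -> (A=4 B=6 C=0)
Reached target in 7 moves.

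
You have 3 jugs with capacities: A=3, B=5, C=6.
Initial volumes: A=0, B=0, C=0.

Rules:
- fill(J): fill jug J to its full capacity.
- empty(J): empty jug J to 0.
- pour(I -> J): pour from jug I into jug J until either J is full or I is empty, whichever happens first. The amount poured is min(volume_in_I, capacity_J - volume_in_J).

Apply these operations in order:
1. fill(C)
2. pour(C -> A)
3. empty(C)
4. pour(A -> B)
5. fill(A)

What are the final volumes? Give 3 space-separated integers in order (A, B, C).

Step 1: fill(C) -> (A=0 B=0 C=6)
Step 2: pour(C -> A) -> (A=3 B=0 C=3)
Step 3: empty(C) -> (A=3 B=0 C=0)
Step 4: pour(A -> B) -> (A=0 B=3 C=0)
Step 5: fill(A) -> (A=3 B=3 C=0)

Answer: 3 3 0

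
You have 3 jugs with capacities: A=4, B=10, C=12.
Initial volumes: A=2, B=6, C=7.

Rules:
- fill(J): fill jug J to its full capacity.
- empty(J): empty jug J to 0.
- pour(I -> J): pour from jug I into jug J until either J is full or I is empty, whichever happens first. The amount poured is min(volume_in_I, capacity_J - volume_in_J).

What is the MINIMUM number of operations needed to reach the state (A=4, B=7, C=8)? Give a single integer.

BFS from (A=2, B=6, C=7). One shortest path:
  1. fill(B) -> (A=2 B=10 C=7)
  2. pour(A -> C) -> (A=0 B=10 C=9)
  3. pour(B -> C) -> (A=0 B=7 C=12)
  4. pour(C -> A) -> (A=4 B=7 C=8)
Reached target in 4 moves.

Answer: 4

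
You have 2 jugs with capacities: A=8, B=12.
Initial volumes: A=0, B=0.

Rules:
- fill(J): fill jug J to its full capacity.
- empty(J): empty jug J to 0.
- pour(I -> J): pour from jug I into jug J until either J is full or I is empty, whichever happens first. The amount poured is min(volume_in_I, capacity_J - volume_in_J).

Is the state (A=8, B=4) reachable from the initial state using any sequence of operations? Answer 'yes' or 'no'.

BFS from (A=0, B=0):
  1. fill(B) -> (A=0 B=12)
  2. pour(B -> A) -> (A=8 B=4)
Target reached → yes.

Answer: yes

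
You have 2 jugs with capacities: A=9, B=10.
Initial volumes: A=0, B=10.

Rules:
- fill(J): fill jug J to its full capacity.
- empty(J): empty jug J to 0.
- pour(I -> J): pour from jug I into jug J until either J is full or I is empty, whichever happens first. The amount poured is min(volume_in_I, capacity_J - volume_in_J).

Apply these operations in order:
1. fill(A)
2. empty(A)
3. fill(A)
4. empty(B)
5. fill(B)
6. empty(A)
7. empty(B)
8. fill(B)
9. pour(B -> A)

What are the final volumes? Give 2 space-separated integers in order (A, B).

Answer: 9 1

Derivation:
Step 1: fill(A) -> (A=9 B=10)
Step 2: empty(A) -> (A=0 B=10)
Step 3: fill(A) -> (A=9 B=10)
Step 4: empty(B) -> (A=9 B=0)
Step 5: fill(B) -> (A=9 B=10)
Step 6: empty(A) -> (A=0 B=10)
Step 7: empty(B) -> (A=0 B=0)
Step 8: fill(B) -> (A=0 B=10)
Step 9: pour(B -> A) -> (A=9 B=1)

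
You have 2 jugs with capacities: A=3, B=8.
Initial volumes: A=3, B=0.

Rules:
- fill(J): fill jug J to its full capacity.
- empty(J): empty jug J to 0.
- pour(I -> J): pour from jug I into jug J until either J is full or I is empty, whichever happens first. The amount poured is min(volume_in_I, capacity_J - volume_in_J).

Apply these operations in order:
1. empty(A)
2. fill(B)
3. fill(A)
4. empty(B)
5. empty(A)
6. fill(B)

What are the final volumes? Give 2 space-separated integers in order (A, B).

Step 1: empty(A) -> (A=0 B=0)
Step 2: fill(B) -> (A=0 B=8)
Step 3: fill(A) -> (A=3 B=8)
Step 4: empty(B) -> (A=3 B=0)
Step 5: empty(A) -> (A=0 B=0)
Step 6: fill(B) -> (A=0 B=8)

Answer: 0 8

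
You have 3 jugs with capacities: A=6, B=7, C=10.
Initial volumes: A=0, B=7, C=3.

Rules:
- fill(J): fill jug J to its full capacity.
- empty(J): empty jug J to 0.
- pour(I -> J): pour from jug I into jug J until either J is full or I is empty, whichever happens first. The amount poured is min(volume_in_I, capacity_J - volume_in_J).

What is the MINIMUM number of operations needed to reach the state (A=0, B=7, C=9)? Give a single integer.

BFS from (A=0, B=7, C=3). One shortest path:
  1. fill(A) -> (A=6 B=7 C=3)
  2. pour(A -> C) -> (A=0 B=7 C=9)
Reached target in 2 moves.

Answer: 2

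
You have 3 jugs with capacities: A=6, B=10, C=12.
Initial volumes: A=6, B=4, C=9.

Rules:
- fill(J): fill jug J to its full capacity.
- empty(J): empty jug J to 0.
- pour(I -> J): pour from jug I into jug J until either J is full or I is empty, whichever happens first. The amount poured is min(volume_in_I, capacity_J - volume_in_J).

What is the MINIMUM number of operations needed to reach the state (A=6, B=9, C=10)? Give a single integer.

Answer: 5

Derivation:
BFS from (A=6, B=4, C=9). One shortest path:
  1. empty(A) -> (A=0 B=4 C=9)
  2. pour(B -> A) -> (A=4 B=0 C=9)
  3. pour(C -> B) -> (A=4 B=9 C=0)
  4. fill(C) -> (A=4 B=9 C=12)
  5. pour(C -> A) -> (A=6 B=9 C=10)
Reached target in 5 moves.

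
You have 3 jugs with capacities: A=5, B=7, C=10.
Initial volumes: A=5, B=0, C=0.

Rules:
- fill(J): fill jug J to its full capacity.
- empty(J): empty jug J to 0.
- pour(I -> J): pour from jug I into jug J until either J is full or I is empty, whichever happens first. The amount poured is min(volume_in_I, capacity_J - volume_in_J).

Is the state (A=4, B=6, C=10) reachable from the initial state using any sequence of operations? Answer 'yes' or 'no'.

Answer: yes

Derivation:
BFS from (A=5, B=0, C=0):
  1. empty(A) -> (A=0 B=0 C=0)
  2. fill(C) -> (A=0 B=0 C=10)
  3. pour(C -> B) -> (A=0 B=7 C=3)
  4. pour(B -> A) -> (A=5 B=2 C=3)
  5. pour(A -> C) -> (A=0 B=2 C=8)
  6. pour(B -> A) -> (A=2 B=0 C=8)
  7. pour(C -> B) -> (A=2 B=7 C=1)
  8. pour(B -> A) -> (A=5 B=4 C=1)
  9. pour(A -> C) -> (A=0 B=4 C=6)
  10. pour(B -> A) -> (A=4 B=0 C=6)
  11. pour(C -> B) -> (A=4 B=6 C=0)
  12. fill(C) -> (A=4 B=6 C=10)
Target reached → yes.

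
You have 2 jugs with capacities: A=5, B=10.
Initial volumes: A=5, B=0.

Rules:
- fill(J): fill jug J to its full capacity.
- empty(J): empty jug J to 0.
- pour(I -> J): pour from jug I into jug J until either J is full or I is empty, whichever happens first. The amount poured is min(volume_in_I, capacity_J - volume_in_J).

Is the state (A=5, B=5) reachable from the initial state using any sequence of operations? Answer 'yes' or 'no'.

Answer: yes

Derivation:
BFS from (A=5, B=0):
  1. pour(A -> B) -> (A=0 B=5)
  2. fill(A) -> (A=5 B=5)
Target reached → yes.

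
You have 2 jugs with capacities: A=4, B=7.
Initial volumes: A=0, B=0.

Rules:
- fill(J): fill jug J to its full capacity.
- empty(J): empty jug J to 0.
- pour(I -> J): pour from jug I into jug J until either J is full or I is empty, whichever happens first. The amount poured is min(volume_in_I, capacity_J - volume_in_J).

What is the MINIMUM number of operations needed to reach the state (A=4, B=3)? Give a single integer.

BFS from (A=0, B=0). One shortest path:
  1. fill(B) -> (A=0 B=7)
  2. pour(B -> A) -> (A=4 B=3)
Reached target in 2 moves.

Answer: 2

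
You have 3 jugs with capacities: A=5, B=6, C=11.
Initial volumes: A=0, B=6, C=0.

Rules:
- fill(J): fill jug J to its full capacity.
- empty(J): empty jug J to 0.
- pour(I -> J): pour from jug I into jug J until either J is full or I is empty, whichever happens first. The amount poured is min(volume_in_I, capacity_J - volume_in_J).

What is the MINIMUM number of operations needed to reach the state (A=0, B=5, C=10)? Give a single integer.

Answer: 7

Derivation:
BFS from (A=0, B=6, C=0). One shortest path:
  1. fill(A) -> (A=5 B=6 C=0)
  2. empty(B) -> (A=5 B=0 C=0)
  3. pour(A -> B) -> (A=0 B=5 C=0)
  4. fill(A) -> (A=5 B=5 C=0)
  5. pour(A -> C) -> (A=0 B=5 C=5)
  6. fill(A) -> (A=5 B=5 C=5)
  7. pour(A -> C) -> (A=0 B=5 C=10)
Reached target in 7 moves.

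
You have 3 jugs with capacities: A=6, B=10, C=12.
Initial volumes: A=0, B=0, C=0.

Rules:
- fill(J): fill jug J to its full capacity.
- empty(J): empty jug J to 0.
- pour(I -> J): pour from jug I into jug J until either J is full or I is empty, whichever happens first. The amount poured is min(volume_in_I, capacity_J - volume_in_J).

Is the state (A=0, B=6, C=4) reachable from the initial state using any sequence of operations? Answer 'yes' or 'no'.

Answer: yes

Derivation:
BFS from (A=0, B=0, C=0):
  1. fill(B) -> (A=0 B=10 C=0)
  2. pour(B -> A) -> (A=6 B=4 C=0)
  3. pour(B -> C) -> (A=6 B=0 C=4)
  4. pour(A -> B) -> (A=0 B=6 C=4)
Target reached → yes.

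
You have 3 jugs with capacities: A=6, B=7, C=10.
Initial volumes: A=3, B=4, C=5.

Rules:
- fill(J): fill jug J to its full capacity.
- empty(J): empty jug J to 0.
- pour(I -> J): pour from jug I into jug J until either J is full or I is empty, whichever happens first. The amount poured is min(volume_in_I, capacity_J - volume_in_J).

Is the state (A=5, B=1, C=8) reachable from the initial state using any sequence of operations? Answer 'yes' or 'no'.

BFS explored all 347 reachable states.
Reachable set includes: (0,0,0), (0,0,1), (0,0,2), (0,0,3), (0,0,4), (0,0,5), (0,0,6), (0,0,7), (0,0,8), (0,0,9), (0,0,10), (0,1,0) ...
Target (A=5, B=1, C=8) not in reachable set → no.

Answer: no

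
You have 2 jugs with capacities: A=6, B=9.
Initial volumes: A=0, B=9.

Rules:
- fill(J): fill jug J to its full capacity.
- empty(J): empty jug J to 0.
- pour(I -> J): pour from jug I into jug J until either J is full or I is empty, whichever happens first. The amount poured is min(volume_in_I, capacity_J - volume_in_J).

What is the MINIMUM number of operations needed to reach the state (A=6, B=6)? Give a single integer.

Answer: 4

Derivation:
BFS from (A=0, B=9). One shortest path:
  1. fill(A) -> (A=6 B=9)
  2. empty(B) -> (A=6 B=0)
  3. pour(A -> B) -> (A=0 B=6)
  4. fill(A) -> (A=6 B=6)
Reached target in 4 moves.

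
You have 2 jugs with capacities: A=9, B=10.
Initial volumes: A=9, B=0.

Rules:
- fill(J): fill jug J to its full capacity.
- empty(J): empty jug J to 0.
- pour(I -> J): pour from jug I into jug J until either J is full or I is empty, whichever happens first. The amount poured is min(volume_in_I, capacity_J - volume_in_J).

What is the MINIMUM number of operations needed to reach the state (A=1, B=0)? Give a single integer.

Answer: 5

Derivation:
BFS from (A=9, B=0). One shortest path:
  1. empty(A) -> (A=0 B=0)
  2. fill(B) -> (A=0 B=10)
  3. pour(B -> A) -> (A=9 B=1)
  4. empty(A) -> (A=0 B=1)
  5. pour(B -> A) -> (A=1 B=0)
Reached target in 5 moves.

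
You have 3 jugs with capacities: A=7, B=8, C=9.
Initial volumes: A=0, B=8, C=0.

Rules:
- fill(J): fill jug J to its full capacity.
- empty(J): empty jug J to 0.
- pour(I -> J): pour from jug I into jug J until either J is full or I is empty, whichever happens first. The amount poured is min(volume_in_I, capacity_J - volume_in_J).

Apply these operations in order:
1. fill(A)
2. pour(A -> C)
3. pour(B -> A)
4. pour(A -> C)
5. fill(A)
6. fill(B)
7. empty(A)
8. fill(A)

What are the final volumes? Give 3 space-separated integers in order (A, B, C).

Step 1: fill(A) -> (A=7 B=8 C=0)
Step 2: pour(A -> C) -> (A=0 B=8 C=7)
Step 3: pour(B -> A) -> (A=7 B=1 C=7)
Step 4: pour(A -> C) -> (A=5 B=1 C=9)
Step 5: fill(A) -> (A=7 B=1 C=9)
Step 6: fill(B) -> (A=7 B=8 C=9)
Step 7: empty(A) -> (A=0 B=8 C=9)
Step 8: fill(A) -> (A=7 B=8 C=9)

Answer: 7 8 9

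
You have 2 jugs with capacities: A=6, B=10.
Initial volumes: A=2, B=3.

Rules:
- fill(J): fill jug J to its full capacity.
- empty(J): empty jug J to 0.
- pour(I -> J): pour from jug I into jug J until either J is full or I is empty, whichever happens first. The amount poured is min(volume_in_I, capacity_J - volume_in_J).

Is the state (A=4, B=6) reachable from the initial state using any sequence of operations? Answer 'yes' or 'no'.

BFS explored all 33 reachable states.
Reachable set includes: (0,0), (0,1), (0,2), (0,3), (0,4), (0,5), (0,6), (0,7), (0,8), (0,9), (0,10), (1,0) ...
Target (A=4, B=6) not in reachable set → no.

Answer: no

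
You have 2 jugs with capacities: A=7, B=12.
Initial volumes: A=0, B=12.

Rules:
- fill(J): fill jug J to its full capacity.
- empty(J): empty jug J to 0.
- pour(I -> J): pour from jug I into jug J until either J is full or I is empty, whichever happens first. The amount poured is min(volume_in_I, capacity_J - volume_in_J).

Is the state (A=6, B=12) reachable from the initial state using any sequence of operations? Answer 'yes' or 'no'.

Answer: yes

Derivation:
BFS from (A=0, B=12):
  1. fill(A) -> (A=7 B=12)
  2. empty(B) -> (A=7 B=0)
  3. pour(A -> B) -> (A=0 B=7)
  4. fill(A) -> (A=7 B=7)
  5. pour(A -> B) -> (A=2 B=12)
  6. empty(B) -> (A=2 B=0)
  7. pour(A -> B) -> (A=0 B=2)
  8. fill(A) -> (A=7 B=2)
  9. pour(A -> B) -> (A=0 B=9)
  10. fill(A) -> (A=7 B=9)
  11. pour(A -> B) -> (A=4 B=12)
  12. empty(B) -> (A=4 B=0)
  13. pour(A -> B) -> (A=0 B=4)
  14. fill(A) -> (A=7 B=4)
  15. pour(A -> B) -> (A=0 B=11)
  16. fill(A) -> (A=7 B=11)
  17. pour(A -> B) -> (A=6 B=12)
Target reached → yes.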